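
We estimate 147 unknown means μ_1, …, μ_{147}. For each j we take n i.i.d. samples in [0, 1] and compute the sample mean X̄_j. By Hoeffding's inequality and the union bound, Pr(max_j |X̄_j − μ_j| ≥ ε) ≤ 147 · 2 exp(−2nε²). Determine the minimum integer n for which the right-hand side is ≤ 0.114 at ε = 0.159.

Need 2·147·exp(−2nε²) ≤ 0.114, i.e. exp(−2nε²) ≤ 0.114/294.
So 2nε² ≥ ln(294/0.114) = 7.855137.
Hence n ≥ 7.855137/(2·0.159²) = 155.357.
The smallest integer n is 156.

156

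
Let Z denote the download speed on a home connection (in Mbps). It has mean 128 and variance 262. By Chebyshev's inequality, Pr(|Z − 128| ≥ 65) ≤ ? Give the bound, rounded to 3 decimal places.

Chebyshev: Pr(|Z − μ| ≥ t) ≤ Var(Z)/t².
Bound = 262 / 4225 = 0.0620.

0.062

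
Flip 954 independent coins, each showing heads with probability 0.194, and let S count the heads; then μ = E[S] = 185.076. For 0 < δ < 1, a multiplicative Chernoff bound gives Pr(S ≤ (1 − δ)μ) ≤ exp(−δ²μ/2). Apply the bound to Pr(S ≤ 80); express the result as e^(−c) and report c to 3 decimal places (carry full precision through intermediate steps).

Write 80 = (1 − δ)μ, so δ = 1 − 80/185.076 = 0.5677451…
Then the exponent is δ²μ/2 = (μ − 80)²/(2μ) = 29.828194.

29.828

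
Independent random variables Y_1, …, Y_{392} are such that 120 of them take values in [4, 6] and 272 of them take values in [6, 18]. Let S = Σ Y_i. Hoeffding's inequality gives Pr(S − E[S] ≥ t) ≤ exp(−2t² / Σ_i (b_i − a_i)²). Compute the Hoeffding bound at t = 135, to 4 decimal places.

0.3988

Σ(b_i − a_i)² = 120·2² + 272·12² = 39648.
Exponent = 2·135² / 39648 = 0.91934.
Bound = exp(−0.91934) = 0.39878.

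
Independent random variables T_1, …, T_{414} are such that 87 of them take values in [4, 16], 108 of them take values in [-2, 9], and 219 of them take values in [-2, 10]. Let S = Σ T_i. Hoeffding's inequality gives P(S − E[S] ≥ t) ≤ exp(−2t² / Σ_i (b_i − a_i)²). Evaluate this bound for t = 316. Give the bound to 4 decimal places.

0.0303

Σ(b_i − a_i)² = 87·12² + 108·11² + 219·12² = 57132.
Exponent = 2·316² / 57132 = 3.49562.
Bound = exp(−3.49562) = 0.03033.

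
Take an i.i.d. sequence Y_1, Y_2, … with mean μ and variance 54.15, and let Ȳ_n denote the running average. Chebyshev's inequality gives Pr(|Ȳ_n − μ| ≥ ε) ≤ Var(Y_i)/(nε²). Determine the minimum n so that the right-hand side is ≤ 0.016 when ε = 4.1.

202

Require 54.15/(n·4.1²) ≤ 0.016, i.e. n ≥ 54.15/(0.016·4.1²) = 201.331.
The smallest integer n is 202.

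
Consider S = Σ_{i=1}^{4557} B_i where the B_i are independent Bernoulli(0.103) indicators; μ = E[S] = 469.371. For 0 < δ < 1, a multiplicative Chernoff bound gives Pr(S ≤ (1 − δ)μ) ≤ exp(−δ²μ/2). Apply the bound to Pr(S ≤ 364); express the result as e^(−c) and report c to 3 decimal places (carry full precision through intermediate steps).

11.828

Write 364 = (1 − δ)μ, so δ = 1 − 364/469.371 = 0.2244941…
Then the exponent is δ²μ/2 = (μ − 364)²/(2μ) = 11.827582.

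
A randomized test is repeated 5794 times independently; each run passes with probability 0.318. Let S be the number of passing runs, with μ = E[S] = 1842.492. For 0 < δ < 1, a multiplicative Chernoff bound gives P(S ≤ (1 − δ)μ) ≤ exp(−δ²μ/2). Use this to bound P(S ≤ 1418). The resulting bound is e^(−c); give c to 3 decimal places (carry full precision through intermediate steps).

48.899

Write 1418 = (1 − δ)μ, so δ = 1 − 1418/1842.492 = 0.2303901…
Then the exponent is δ²μ/2 = (μ − 1418)²/(2μ) = 48.899387.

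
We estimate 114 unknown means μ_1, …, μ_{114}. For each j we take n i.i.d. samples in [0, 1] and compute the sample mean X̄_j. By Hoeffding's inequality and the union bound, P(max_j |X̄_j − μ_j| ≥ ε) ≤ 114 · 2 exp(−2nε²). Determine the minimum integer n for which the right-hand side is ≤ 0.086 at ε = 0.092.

466

Need 2·114·exp(−2nε²) ≤ 0.086, i.e. exp(−2nε²) ≤ 0.086/228.
So 2nε² ≥ ln(228/0.086) = 7.882754.
Hence n ≥ 7.882754/(2·0.092²) = 465.664.
The smallest integer n is 466.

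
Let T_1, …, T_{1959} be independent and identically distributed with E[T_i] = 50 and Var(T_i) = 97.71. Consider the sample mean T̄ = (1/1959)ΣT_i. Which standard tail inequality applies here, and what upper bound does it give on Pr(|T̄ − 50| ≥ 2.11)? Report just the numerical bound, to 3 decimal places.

With mean and variance of each term known, Chebyshev's inequality bounds the deviation of the sum (or sample mean).
Var(T̄) = Var(T_i)/n = 97.71/1959 = 0.049877.
Chebyshev: Pr(|T̄ − 50| ≥ 2.11) ≤ Var(T̄)/(2.11)² = 97.71/(1959·2.11²) = 0.0112.

0.011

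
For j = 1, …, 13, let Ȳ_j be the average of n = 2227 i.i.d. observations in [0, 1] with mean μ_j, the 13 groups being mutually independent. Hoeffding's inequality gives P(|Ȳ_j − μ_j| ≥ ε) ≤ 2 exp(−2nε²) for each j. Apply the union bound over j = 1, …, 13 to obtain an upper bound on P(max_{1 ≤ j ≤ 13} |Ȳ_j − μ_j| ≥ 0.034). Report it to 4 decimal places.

0.1510

Per-experiment Hoeffding bound: 2·exp(−2·2227·0.034²) = 2·exp(−5.14882) = 0.011612.
Union bound over 13 events: 13·0.011612 = 0.15096.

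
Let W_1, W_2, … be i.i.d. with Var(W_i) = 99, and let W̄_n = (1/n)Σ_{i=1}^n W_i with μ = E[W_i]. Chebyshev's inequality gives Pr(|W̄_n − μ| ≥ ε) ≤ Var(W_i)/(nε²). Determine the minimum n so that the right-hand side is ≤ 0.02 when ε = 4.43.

Require 99/(n·4.43²) ≤ 0.02, i.e. n ≥ 99/(0.02·4.43²) = 252.231.
The smallest integer n is 253.

253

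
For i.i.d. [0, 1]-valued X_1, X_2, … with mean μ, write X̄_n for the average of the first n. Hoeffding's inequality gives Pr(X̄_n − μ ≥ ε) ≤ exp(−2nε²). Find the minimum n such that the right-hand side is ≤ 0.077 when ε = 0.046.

606

Require exp(−2nε²) ≤ 0.077, i.e. 2nε² ≥ ln(1/0.077) = 2.563950.
So n ≥ 2.563950 / (2·0.046²) = 605.848.
The smallest integer n is 606.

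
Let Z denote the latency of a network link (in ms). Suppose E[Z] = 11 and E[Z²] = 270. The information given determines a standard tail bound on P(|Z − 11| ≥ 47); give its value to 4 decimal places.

0.0675

The first two moments determine the variance, so Chebyshev's inequality is the sharpest standard bound available.
Var(Z) = E[Z²] − (E[Z])² = 270 − 121 = 149.
Chebyshev's inequality: P(|Z − μ| ≥ t) ≤ Var(Z)/t² = 149/2209 = 0.0675.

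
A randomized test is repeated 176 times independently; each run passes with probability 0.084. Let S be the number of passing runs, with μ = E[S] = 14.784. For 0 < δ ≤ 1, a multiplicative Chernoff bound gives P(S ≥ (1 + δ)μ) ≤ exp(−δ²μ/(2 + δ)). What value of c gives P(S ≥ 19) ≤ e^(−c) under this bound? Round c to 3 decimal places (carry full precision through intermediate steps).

0.526

Write 19 = (1 + δ)μ, so δ = 19/14.784 − 1 = 0.2851732…
Then the exponent is δ²μ/(2 + δ) = (19 − μ)² / (μ·(2 + δ)) = 0.526126.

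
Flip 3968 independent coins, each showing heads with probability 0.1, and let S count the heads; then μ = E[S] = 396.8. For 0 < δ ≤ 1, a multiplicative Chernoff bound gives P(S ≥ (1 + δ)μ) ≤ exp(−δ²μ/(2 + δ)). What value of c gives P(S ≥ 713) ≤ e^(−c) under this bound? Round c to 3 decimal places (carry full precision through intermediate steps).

90.091

Write 713 = (1 + δ)μ, so δ = 713/396.8 − 1 = 0.796875…
Then the exponent is δ²μ/(2 + δ) = (713 − μ)² / (μ·(2 + δ)) = 90.090503.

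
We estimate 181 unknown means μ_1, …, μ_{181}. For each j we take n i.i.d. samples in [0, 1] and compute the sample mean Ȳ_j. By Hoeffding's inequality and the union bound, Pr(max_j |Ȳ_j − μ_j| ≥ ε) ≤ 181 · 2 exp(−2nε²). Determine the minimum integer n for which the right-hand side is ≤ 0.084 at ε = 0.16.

164

Need 2·181·exp(−2nε²) ≤ 0.084, i.e. exp(−2nε²) ≤ 0.084/362.
So 2nε² ≥ ln(362/0.084) = 8.368583.
Hence n ≥ 8.368583/(2·0.16²) = 163.449.
The smallest integer n is 164.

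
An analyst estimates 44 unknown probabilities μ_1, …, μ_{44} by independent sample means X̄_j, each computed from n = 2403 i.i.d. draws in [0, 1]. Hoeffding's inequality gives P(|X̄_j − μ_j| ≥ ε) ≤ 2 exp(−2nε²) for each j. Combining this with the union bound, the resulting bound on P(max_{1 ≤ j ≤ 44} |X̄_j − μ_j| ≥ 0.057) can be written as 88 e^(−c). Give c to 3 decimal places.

Union bound over the 44 events: P(max_{1 ≤ j ≤ 44} |X̄_j − μ_j| ≥ 0.057) ≤ 44·2·exp(−2nε²) = 88 exp(−2·2403·0.057²).
So c = 2·2403·0.057² = 15.6147.

15.615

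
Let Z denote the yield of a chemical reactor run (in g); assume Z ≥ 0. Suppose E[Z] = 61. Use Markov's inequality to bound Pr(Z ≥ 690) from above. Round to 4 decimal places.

0.0884

Markov's inequality: for a non-negative random variable, Pr(Z ≥ a) ≤ E[Z]/a.
Here E[Z] = 61 and a = 690, so the bound is 61/690 = 0.0884.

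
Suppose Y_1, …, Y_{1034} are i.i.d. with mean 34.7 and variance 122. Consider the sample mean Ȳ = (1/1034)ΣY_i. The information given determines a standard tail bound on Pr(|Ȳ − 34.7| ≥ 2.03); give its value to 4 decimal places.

0.0286

With mean and variance of each term known, Chebyshev's inequality bounds the deviation of the sum (or sample mean).
Var(Ȳ) = Var(Y_i)/n = 122/1034 = 0.11799.
Chebyshev: Pr(|Ȳ − 34.7| ≥ 2.03) ≤ Var(Ȳ)/(2.03)² = 122/(1034·2.03²) = 0.0286.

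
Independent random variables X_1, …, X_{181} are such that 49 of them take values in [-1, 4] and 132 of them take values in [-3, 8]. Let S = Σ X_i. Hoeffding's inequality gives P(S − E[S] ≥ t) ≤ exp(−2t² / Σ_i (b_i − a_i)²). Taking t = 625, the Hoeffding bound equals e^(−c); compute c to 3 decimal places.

Σ(b_i − a_i)² = 49·5² + 132·11² = 17197.
c = 2t² / 17197 = 2·625² / 17197 = 45.4294.

45.429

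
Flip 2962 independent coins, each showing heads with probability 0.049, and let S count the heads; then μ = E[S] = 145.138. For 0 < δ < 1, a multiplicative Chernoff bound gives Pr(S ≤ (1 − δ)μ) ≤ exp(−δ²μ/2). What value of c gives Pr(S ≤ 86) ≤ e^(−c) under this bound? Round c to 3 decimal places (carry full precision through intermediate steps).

Write 86 = (1 − δ)μ, so δ = 1 − 86/145.138 = 0.4074605…
Then the exponent is δ²μ/2 = (μ − 86)²/(2μ) = 12.048199.

12.048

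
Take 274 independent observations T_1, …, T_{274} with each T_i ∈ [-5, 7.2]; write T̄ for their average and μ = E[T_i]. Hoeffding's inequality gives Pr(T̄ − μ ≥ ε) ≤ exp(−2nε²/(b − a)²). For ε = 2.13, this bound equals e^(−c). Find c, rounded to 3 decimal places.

c = 2nε²/(b − a)² = 2·274·2.13² / 12.2² = 16.7040.

16.704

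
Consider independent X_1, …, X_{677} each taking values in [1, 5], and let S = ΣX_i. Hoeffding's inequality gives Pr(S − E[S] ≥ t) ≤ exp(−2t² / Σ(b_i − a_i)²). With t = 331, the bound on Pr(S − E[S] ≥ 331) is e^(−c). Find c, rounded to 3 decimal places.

20.229

Σ(b_i − a_i)² = 677·(4)² = 10832.
c = 2t²/10832 = 2·331²/10832 = 20.2291.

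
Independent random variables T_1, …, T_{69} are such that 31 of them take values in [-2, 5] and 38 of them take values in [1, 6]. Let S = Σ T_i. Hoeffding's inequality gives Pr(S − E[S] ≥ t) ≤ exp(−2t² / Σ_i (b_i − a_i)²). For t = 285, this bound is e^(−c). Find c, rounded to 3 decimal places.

Σ(b_i − a_i)² = 31·7² + 38·5² = 2469.
c = 2t² / 2469 = 2·285² / 2469 = 65.7959.

65.796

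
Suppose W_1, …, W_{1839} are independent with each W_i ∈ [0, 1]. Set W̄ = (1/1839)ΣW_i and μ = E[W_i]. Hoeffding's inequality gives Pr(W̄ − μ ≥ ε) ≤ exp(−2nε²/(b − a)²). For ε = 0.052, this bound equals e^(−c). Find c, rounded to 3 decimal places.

c = 2nε²/(b − a)² = 2·1839·0.052² / 1² = 9.9453.

9.945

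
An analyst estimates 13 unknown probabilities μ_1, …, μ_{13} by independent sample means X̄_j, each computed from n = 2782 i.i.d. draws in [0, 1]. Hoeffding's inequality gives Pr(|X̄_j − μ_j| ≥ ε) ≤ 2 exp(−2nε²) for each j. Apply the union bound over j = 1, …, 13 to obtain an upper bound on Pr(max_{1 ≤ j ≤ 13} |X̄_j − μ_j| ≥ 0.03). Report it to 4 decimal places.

Per-experiment Hoeffding bound: 2·exp(−2·2782·0.03²) = 2·exp(−5.00760) = 0.013374.
Union bound over 13 events: 13·0.013374 = 0.17386.

0.1739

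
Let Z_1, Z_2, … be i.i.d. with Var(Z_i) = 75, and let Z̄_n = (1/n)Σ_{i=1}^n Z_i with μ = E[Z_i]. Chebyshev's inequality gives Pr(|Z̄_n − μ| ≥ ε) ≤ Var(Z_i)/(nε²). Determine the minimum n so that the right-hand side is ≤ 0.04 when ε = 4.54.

Require 75/(n·4.54²) ≤ 0.04, i.e. n ≥ 75/(0.04·4.54²) = 90.968.
The smallest integer n is 91.

91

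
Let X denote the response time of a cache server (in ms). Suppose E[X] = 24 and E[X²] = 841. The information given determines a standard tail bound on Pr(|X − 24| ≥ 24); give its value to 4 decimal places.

0.4601

The first two moments determine the variance, so Chebyshev's inequality is the sharpest standard bound available.
Var(X) = E[X²] − (E[X])² = 841 − 576 = 265.
Chebyshev's inequality: Pr(|X − μ| ≥ t) ≤ Var(X)/t² = 265/576 = 0.4601.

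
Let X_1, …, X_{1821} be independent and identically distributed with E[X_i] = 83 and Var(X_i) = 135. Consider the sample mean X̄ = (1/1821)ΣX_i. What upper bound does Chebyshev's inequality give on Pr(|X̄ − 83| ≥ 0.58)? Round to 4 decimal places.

0.2204

Var(X̄) = Var(X_i)/n = 135/1821 = 0.074135.
Chebyshev: Pr(|X̄ − 83| ≥ 0.58) ≤ Var(X̄)/(0.58)² = 135/(1821·0.58²) = 0.2204.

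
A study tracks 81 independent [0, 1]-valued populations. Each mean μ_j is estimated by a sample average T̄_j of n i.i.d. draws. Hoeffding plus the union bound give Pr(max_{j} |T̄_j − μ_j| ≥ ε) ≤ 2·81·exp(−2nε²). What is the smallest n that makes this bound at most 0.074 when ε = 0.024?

6677

Need 2·81·exp(−2nε²) ≤ 0.074, i.e. exp(−2nε²) ≤ 0.074/162.
So 2nε² ≥ ln(162/0.074) = 7.691287.
Hence n ≥ 7.691287/(2·0.024²) = 6676.464.
The smallest integer n is 6677.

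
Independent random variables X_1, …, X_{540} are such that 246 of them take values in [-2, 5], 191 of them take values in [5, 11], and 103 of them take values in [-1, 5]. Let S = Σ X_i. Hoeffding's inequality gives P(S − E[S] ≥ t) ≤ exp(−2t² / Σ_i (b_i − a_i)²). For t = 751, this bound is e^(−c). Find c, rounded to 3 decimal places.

49.828

Σ(b_i − a_i)² = 246·7² + 191·6² + 103·6² = 22638.
c = 2t² / 22638 = 2·751² / 22638 = 49.8278.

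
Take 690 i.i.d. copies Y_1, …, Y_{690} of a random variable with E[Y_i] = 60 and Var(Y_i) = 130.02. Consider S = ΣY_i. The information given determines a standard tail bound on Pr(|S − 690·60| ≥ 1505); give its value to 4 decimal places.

With mean and variance of each term known, Chebyshev's inequality bounds the deviation of the sum (or sample mean).
Var(S) = n·Var(Y_i) = 690·130.02 = 89713.8.
Chebyshev: Pr(|S − 690·60| ≥ 1505) ≤ Var(S)/1505² = 89713.8/2265025 = 0.0396.

0.0396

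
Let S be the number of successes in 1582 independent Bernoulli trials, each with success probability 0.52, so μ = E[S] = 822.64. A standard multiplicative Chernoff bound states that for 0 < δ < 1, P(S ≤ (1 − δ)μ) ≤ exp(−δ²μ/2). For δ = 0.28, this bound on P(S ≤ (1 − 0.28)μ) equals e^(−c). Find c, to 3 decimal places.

32.247

c = δ²μ/2 = 0.28²·822.64/2 = 32.2475.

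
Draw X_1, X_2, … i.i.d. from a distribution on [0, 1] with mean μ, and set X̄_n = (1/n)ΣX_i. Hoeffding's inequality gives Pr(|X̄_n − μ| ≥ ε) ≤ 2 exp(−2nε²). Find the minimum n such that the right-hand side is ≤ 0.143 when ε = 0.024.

Require 2·exp(−2nε²) ≤ 0.143, i.e. 2nε² ≥ ln(2/0.143) = 2.638058.
So n ≥ 2.638058 / (2·0.024²) = 2289.981.
The smallest integer n is 2290.

2290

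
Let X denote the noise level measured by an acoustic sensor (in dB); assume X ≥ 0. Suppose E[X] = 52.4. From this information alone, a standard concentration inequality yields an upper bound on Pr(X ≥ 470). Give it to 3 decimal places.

0.111

Only the mean of a non-negative variable is known, so Markov's inequality is the applicable tail bound.
Markov's inequality: for a non-negative random variable, Pr(X ≥ a) ≤ E[X]/a.
Here E[X] = 52.4 and a = 470, so the bound is 52.4/470 = 0.1115.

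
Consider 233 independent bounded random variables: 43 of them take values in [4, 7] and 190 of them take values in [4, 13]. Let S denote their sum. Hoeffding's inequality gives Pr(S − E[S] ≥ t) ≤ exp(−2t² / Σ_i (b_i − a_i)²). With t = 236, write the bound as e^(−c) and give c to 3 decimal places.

Σ(b_i − a_i)² = 43·3² + 190·9² = 15777.
c = 2t² / 15777 = 2·236² / 15777 = 7.0604.

7.060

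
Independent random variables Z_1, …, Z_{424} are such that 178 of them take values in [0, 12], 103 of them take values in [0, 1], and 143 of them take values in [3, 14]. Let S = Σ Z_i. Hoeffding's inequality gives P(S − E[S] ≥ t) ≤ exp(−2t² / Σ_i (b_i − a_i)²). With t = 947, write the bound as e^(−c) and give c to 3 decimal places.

41.675

Σ(b_i − a_i)² = 178·12² + 103·1² + 143·11² = 43038.
c = 2t² / 43038 = 2·947² / 43038 = 41.6752.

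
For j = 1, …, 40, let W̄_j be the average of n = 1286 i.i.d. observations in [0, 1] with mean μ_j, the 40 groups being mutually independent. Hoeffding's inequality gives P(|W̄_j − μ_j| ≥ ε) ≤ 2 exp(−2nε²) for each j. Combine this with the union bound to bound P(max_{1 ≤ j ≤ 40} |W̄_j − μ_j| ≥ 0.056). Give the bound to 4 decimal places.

0.0251

Per-experiment Hoeffding bound: 2·exp(−2·1286·0.056²) = 2·exp(−8.06579) = 0.0006282.
Union bound over 40 events: 40·0.0006282 = 0.02513.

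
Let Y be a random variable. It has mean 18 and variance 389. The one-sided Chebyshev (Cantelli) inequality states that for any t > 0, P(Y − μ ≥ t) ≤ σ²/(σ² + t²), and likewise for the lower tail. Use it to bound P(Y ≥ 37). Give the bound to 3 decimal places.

0.519

Here σ² = 389 and t = 19, so σ² + t² = 750.
Cantelli's bound: 389/750 = 0.5187.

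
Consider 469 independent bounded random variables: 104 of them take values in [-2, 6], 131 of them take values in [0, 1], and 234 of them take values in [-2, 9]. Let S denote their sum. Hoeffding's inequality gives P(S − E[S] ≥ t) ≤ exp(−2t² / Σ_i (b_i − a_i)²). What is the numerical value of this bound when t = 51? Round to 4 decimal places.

Σ(b_i − a_i)² = 104·8² + 131·1² + 234·11² = 35101.
Exponent = 2·51² / 35101 = 0.14820.
Bound = exp(−0.14820) = 0.86226.

0.8623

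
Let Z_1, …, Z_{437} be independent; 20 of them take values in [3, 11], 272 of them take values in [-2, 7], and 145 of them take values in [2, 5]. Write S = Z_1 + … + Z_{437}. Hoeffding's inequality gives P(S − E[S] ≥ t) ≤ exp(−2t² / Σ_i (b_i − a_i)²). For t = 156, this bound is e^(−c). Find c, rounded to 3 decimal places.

1.977

Σ(b_i − a_i)² = 20·8² + 272·9² + 145·3² = 24617.
c = 2t² / 24617 = 2·156² / 24617 = 1.9772.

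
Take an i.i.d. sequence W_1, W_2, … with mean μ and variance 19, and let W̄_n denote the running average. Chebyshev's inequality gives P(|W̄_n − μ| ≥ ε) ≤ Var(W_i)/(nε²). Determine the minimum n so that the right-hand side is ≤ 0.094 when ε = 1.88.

Require 19/(n·1.88²) ≤ 0.094, i.e. n ≥ 19/(0.094·1.88²) = 57.189.
The smallest integer n is 58.

58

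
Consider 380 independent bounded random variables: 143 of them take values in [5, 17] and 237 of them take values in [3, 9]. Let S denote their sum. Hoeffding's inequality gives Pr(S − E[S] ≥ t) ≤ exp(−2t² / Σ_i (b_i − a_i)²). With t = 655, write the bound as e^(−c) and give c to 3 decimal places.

Σ(b_i − a_i)² = 143·12² + 237·6² = 29124.
c = 2t² / 29124 = 2·655² / 29124 = 29.4620.

29.462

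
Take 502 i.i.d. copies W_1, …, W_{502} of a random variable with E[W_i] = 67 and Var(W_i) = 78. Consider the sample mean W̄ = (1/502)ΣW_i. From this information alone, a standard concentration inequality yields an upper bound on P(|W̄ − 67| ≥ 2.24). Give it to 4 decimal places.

With mean and variance of each term known, Chebyshev's inequality bounds the deviation of the sum (or sample mean).
Var(W̄) = Var(W_i)/n = 78/502 = 0.15538.
Chebyshev: P(|W̄ − 67| ≥ 2.24) ≤ Var(W̄)/(2.24)² = 78/(502·2.24²) = 0.0310.

0.0310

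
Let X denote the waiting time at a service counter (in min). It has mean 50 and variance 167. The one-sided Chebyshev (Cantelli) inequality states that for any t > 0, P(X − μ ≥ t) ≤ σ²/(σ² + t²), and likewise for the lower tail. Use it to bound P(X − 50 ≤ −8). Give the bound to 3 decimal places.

0.723

Here σ² = 167 and t = 8, so σ² + t² = 231.
Cantelli's bound: 167/231 = 0.7229.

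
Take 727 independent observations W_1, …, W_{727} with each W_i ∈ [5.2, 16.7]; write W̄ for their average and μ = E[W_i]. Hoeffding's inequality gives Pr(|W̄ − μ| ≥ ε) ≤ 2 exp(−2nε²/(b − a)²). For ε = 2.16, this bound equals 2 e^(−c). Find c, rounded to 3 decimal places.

51.295

c = 2nε²/(b − a)² = 2·727·2.16² / 11.5² = 51.2951.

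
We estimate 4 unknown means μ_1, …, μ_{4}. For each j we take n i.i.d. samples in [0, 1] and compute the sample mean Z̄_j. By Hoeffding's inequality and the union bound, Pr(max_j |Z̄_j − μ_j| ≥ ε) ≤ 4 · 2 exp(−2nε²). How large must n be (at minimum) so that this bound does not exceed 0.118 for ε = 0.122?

142

Need 2·4·exp(−2nε²) ≤ 0.118, i.e. exp(−2nε²) ≤ 0.118/8.
So 2nε² ≥ ln(8/0.118) = 4.216512.
Hence n ≥ 4.216512/(2·0.122²) = 141.646.
The smallest integer n is 142.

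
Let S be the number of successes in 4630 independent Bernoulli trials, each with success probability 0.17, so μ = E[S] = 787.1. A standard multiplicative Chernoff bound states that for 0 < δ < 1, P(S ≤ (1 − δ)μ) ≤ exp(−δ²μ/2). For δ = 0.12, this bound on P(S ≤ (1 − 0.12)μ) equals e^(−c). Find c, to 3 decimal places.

5.667

c = δ²μ/2 = 0.12²·787.1/2 = 5.6671.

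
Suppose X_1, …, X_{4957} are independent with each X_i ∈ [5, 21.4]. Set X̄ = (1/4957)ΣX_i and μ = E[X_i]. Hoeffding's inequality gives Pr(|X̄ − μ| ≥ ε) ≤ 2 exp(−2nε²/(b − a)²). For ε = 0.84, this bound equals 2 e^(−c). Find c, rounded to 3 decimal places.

c = 2nε²/(b − a)² = 2·4957·0.84² / 16.4² = 26.0088.

26.009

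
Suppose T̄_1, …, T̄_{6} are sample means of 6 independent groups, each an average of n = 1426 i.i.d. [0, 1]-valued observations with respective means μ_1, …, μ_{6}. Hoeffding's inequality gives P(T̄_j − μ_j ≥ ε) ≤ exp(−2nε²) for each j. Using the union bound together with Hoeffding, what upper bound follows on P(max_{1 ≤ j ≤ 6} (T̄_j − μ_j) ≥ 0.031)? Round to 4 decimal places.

0.3871

Per-experiment Hoeffding bound: exp(−2·1426·0.031²) = exp(−2.74077) = 0.064521.
Union bound over 6 events: 6·0.064521 = 0.38712.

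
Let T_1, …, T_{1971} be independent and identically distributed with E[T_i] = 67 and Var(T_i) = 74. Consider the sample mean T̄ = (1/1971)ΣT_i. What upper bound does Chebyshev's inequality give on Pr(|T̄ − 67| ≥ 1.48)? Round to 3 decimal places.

0.017

Var(T̄) = Var(T_i)/n = 74/1971 = 0.037544.
Chebyshev: Pr(|T̄ − 67| ≥ 1.48) ≤ Var(T̄)/(1.48)² = 74/(1971·1.48²) = 0.0171.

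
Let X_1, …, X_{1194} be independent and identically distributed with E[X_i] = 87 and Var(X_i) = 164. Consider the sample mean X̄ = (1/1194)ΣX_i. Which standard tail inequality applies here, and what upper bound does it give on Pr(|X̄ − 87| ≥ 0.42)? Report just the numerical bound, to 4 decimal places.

0.7786

With mean and variance of each term known, Chebyshev's inequality bounds the deviation of the sum (or sample mean).
Var(X̄) = Var(X_i)/n = 164/1194 = 0.13735.
Chebyshev: Pr(|X̄ − 87| ≥ 0.42) ≤ Var(X̄)/(0.42)² = 164/(1194·0.42²) = 0.7786.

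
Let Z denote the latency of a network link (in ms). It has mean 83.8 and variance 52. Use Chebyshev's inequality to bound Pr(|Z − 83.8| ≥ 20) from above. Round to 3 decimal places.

Chebyshev: Pr(|Z − μ| ≥ t) ≤ Var(Z)/t².
Bound = 52 / 400 = 0.1300.

0.130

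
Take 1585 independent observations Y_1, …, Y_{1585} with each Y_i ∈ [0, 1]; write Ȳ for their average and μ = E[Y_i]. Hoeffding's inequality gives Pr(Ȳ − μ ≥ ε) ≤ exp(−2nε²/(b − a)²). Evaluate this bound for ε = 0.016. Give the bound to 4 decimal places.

Exponent: 2nε²/(b − a)² = 2·1585·0.016² / 1² = 0.81152.
Bound = exp(−0.81152) = 0.44418.

0.4442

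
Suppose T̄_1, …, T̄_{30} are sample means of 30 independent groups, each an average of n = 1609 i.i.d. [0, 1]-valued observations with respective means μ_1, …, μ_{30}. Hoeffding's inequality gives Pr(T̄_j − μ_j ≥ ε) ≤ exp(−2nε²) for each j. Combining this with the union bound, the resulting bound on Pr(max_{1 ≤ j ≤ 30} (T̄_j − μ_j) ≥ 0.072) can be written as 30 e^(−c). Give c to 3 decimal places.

Union bound over the 30 events: Pr(max_{1 ≤ j ≤ 30} (T̄_j − μ_j) ≥ 0.072) ≤ 30·exp(−2nε²) = 30 exp(−2·1609·0.072²).
So c = 2·1609·0.072² = 16.6821.

16.682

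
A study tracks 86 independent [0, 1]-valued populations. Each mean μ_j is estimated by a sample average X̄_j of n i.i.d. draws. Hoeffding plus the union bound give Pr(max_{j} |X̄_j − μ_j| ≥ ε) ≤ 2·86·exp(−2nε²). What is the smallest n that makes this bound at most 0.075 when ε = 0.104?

Need 2·86·exp(−2nε²) ≤ 0.075, i.e. exp(−2nε²) ≤ 0.075/172.
So 2nε² ≥ ln(172/0.075) = 7.737762.
Hence n ≥ 7.737762/(2·0.104²) = 357.700.
The smallest integer n is 358.

358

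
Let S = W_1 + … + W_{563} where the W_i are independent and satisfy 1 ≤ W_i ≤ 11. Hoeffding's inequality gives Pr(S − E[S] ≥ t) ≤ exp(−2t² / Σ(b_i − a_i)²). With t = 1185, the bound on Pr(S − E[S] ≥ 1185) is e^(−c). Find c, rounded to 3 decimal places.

Σ(b_i − a_i)² = 563·(10)² = 56300.
c = 2t²/56300 = 2·1185²/56300 = 49.8837.

49.884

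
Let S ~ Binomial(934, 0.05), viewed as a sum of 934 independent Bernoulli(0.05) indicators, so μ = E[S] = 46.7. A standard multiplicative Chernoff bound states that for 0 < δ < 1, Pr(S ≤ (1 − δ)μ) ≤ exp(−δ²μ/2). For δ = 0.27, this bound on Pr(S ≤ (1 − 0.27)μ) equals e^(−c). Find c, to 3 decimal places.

1.702

c = δ²μ/2 = 0.27²·46.7/2 = 1.7022.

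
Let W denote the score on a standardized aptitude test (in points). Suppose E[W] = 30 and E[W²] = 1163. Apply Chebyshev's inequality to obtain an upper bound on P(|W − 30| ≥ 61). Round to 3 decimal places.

Var(W) = E[W²] − (E[W])² = 1163 − 900 = 263.
Chebyshev's inequality: P(|W − μ| ≥ t) ≤ Var(W)/t² = 263/3721 = 0.0707.

0.071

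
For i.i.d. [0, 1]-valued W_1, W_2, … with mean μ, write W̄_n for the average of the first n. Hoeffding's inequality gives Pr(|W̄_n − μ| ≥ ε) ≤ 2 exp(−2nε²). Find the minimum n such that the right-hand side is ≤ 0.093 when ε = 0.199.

39

Require 2·exp(−2nε²) ≤ 0.093, i.e. 2nε² ≥ ln(2/0.093) = 3.068303.
So n ≥ 3.068303 / (2·0.199²) = 38.740.
The smallest integer n is 39.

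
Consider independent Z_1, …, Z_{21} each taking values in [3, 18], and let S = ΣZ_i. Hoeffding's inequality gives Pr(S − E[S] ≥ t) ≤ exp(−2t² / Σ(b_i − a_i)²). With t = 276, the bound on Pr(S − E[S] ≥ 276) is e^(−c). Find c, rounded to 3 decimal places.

Σ(b_i − a_i)² = 21·(15)² = 4725.
c = 2t²/4725 = 2·276²/4725 = 32.2438.

32.244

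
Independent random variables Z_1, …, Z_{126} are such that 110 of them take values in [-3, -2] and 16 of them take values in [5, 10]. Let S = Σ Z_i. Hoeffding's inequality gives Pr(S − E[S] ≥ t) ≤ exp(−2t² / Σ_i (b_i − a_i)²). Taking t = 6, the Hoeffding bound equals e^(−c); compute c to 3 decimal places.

0.141

Σ(b_i − a_i)² = 110·1² + 16·5² = 510.
c = 2t² / 510 = 2·6² / 510 = 0.1412.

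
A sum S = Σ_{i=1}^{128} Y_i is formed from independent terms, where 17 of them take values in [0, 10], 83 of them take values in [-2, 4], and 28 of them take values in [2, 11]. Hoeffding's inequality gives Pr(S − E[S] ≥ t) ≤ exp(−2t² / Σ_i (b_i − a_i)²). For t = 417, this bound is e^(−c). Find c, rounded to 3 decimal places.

Σ(b_i − a_i)² = 17·10² + 83·6² + 28·9² = 6956.
c = 2t² / 6956 = 2·417² / 6956 = 49.9968.

49.997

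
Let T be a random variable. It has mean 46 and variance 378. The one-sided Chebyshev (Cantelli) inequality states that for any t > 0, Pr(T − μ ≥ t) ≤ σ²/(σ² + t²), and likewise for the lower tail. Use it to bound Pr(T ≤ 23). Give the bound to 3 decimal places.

Here σ² = 378 and t = 23, so σ² + t² = 907.
Cantelli's bound: 378/907 = 0.4168.

0.417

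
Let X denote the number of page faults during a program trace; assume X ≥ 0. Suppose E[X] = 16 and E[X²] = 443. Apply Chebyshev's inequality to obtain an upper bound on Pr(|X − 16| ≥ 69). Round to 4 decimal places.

0.0393

Var(X) = E[X²] − (E[X])² = 443 − 256 = 187.
Chebyshev's inequality: Pr(|X − μ| ≥ t) ≤ Var(X)/t² = 187/4761 = 0.0393.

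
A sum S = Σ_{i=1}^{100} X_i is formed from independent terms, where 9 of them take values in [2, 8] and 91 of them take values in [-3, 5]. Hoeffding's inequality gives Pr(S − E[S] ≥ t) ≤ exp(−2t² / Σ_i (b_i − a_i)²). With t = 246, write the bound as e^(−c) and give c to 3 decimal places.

19.686

Σ(b_i − a_i)² = 9·6² + 91·8² = 6148.
c = 2t² / 6148 = 2·246² / 6148 = 19.6864.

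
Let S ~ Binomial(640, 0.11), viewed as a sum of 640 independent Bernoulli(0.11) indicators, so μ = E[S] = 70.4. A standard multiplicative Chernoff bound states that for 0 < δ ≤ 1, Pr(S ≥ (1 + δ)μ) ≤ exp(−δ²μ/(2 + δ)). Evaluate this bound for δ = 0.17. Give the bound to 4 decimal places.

0.3916

Exponent = δ²μ/(2 + δ) = 0.17²·70.4/2.17 = 0.9376.
Bound = exp(−0.9376) = 0.39157.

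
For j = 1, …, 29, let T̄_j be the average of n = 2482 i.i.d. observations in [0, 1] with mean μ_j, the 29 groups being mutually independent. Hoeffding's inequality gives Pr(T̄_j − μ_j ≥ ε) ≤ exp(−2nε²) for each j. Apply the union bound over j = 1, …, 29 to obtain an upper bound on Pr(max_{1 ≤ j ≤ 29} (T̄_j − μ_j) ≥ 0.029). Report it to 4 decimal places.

Per-experiment Hoeffding bound: exp(−2·2482·0.029²) = exp(−4.17472) = 0.015379.
Union bound over 29 events: 29·0.015379 = 0.44600.

0.4460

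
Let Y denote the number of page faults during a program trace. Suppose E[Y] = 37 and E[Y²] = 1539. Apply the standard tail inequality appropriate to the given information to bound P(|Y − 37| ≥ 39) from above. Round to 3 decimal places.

The first two moments determine the variance, so Chebyshev's inequality is the sharpest standard bound available.
Var(Y) = E[Y²] − (E[Y])² = 1539 − 1369 = 170.
Chebyshev's inequality: P(|Y − μ| ≥ t) ≤ Var(Y)/t² = 170/1521 = 0.1118.

0.112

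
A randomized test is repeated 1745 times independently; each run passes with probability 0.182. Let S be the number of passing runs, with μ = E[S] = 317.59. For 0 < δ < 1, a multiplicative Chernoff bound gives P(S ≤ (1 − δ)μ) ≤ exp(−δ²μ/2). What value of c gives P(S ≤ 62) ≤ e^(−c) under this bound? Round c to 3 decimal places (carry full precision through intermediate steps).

Write 62 = (1 − δ)μ, so δ = 1 − 62/317.59 = 0.8047797…
Then the exponent is δ²μ/2 = (μ − 62)²/(2μ) = 102.846828.

102.847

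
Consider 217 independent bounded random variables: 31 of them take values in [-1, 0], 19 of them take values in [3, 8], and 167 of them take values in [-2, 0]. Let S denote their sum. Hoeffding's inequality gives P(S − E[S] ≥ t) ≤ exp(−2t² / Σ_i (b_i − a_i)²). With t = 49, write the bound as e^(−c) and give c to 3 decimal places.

4.090

Σ(b_i − a_i)² = 31·1² + 19·5² + 167·2² = 1174.
c = 2t² / 1174 = 2·49² / 1174 = 4.0903.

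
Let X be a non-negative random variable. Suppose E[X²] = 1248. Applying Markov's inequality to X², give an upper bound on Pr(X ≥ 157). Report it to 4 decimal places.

0.0506

Since X ≥ 0, the event {X ≥ 157} is the same as {X² ≥ 24649}.
Markov's inequality applied to X² gives Pr(X² ≥ 24649) ≤ E[X²]/24649 = 1248/24649 = 0.0506.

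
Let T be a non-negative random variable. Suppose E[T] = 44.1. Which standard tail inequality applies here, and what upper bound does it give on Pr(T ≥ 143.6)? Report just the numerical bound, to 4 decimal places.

0.3071

Only the mean of a non-negative variable is known, so Markov's inequality is the applicable tail bound.
Markov's inequality: for a non-negative random variable, Pr(T ≥ a) ≤ E[T]/a.
Here E[T] = 44.1 and a = 143.6, so the bound is 44.1/143.6 = 0.3071.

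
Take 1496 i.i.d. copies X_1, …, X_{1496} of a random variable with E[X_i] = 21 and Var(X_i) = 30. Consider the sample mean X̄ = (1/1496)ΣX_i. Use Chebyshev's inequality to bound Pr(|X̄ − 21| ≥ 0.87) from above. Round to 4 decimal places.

Var(X̄) = Var(X_i)/n = 30/1496 = 0.020053.
Chebyshev: Pr(|X̄ − 21| ≥ 0.87) ≤ Var(X̄)/(0.87)² = 30/(1496·0.87²) = 0.0265.

0.0265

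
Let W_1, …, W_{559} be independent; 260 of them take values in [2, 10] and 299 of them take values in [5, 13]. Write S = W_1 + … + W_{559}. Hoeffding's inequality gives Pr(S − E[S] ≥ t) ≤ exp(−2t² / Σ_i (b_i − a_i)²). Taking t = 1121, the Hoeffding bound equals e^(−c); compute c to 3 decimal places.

70.251

Σ(b_i − a_i)² = 260·8² + 299·8² = 35776.
c = 2t² / 35776 = 2·1121² / 35776 = 70.2505.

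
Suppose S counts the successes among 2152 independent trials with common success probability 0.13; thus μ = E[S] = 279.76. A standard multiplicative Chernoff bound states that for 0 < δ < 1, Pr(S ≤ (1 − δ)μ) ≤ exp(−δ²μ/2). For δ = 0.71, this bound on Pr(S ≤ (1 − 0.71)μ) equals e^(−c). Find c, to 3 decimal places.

c = δ²μ/2 = 0.71²·279.76/2 = 70.5135.

70.514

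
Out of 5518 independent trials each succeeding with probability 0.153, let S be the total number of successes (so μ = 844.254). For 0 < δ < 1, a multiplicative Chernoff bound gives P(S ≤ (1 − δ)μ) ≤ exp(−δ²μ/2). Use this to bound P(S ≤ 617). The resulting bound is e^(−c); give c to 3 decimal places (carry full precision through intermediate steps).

Write 617 = (1 − δ)μ, so δ = 1 − 617/844.254 = 0.2691773…
Then the exponent is δ²μ/2 = (μ − 617)²/(2μ) = 30.585807.

30.586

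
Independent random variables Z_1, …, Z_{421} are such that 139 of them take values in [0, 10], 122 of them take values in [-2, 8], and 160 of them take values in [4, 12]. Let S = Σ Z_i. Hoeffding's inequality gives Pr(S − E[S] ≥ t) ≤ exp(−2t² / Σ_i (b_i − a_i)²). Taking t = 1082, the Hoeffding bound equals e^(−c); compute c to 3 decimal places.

Σ(b_i − a_i)² = 139·10² + 122·10² + 160·8² = 36340.
c = 2t² / 36340 = 2·1082² / 36340 = 64.4317.

64.432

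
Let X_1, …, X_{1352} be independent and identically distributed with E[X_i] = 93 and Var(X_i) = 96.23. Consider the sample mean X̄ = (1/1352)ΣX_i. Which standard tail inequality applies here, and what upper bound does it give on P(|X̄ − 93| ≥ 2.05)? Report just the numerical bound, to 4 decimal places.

With mean and variance of each term known, Chebyshev's inequality bounds the deviation of the sum (or sample mean).
Var(X̄) = Var(X_i)/n = 96.23/1352 = 0.071176.
Chebyshev: P(|X̄ − 93| ≥ 2.05) ≤ Var(X̄)/(2.05)² = 96.23/(1352·2.05²) = 0.0169.

0.0169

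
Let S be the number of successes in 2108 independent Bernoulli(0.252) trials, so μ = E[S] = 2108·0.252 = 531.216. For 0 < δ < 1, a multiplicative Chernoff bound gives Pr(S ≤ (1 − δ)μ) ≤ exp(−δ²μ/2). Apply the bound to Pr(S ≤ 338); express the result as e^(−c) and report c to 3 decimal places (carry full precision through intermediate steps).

Write 338 = (1 − δ)μ, so δ = 1 − 338/531.216 = 0.363724…
Then the exponent is δ²μ/2 = (μ − 338)²/(2μ) = 35.138647.

35.139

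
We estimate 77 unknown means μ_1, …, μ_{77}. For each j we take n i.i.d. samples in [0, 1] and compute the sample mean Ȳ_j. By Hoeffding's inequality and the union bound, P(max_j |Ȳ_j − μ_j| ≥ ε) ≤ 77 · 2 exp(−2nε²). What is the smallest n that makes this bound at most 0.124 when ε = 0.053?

Need 2·77·exp(−2nε²) ≤ 0.124, i.e. exp(−2nε²) ≤ 0.124/154.
So 2nε² ≥ ln(154/0.124) = 7.124426.
Hence n ≥ 7.124426/(2·0.053²) = 1268.143.
The smallest integer n is 1269.

1269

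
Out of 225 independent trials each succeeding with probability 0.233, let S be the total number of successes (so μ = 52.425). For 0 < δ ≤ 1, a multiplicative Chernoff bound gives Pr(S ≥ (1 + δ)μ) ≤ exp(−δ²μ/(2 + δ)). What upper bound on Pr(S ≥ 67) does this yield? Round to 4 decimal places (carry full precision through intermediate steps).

0.1688

Write 67 = (1 + δ)μ, so δ = 67/52.425 − 1 = 0.2780162…
Then the exponent is δ²μ/(2 + δ) = (67 − μ)² / (μ·(2 + δ)) = 1.778779.
Bound = exp(−1.778779) = 0.16884.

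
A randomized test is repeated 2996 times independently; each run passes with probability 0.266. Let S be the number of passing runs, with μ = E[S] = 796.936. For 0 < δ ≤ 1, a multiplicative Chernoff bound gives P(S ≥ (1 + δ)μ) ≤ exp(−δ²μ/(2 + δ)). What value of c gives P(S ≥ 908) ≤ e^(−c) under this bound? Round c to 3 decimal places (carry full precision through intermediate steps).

Write 908 = (1 + δ)μ, so δ = 908/796.936 − 1 = 0.1393638…
Then the exponent is δ²μ/(2 + δ) = (908 − μ)² / (μ·(2 + δ)) = 7.235000.

7.235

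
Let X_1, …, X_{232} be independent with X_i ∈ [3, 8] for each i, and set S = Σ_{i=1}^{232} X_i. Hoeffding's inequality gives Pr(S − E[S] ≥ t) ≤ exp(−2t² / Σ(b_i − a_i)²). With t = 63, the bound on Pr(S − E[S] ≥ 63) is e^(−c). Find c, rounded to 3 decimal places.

1.369

Σ(b_i − a_i)² = 232·(5)² = 5800.
c = 2t²/5800 = 2·63²/5800 = 1.3686.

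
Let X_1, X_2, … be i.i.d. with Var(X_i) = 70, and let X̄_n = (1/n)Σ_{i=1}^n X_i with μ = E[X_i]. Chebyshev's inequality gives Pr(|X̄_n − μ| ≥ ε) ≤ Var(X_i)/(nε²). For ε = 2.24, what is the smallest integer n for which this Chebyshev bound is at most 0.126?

Require 70/(n·2.24²) ≤ 0.126, i.e. n ≥ 70/(0.126·2.24²) = 110.721.
The smallest integer n is 111.

111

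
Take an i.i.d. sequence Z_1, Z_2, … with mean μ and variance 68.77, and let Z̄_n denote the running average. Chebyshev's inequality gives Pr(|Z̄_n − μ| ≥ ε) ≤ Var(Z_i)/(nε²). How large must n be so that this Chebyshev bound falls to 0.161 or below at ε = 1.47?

198

Require 68.77/(n·1.47²) ≤ 0.161, i.e. n ≥ 68.77/(0.161·1.47²) = 197.669.
The smallest integer n is 198.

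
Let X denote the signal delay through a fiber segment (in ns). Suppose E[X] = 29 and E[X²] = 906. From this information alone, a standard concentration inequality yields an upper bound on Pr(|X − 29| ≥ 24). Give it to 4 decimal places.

The first two moments determine the variance, so Chebyshev's inequality is the sharpest standard bound available.
Var(X) = E[X²] − (E[X])² = 906 − 841 = 65.
Chebyshev's inequality: Pr(|X − μ| ≥ t) ≤ Var(X)/t² = 65/576 = 0.1128.

0.1128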